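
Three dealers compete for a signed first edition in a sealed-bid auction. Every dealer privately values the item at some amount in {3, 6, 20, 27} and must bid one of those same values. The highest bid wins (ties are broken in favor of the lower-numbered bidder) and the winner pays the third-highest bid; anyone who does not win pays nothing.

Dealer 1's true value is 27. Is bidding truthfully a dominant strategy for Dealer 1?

Yes

Check each profile of the others' bids and compare truth against every alternative bid.
Others bid (3, 27): truth gives 24, best alternative gives 0.
Others bid (27, 3): truth gives 24, best alternative gives 0.
Others bid (6, 27): truth gives 21, best alternative gives 0.
Others bid (27, 6): truth gives 21, best alternative gives 0.
Others bid (20, 27): truth gives 7, best alternative gives 0.
Others bid (27, 20): truth gives 7, best alternative gives 0.
(Remaining 10 profiles checked similarly; truth is weakly best in each.)
In every case the truthful bid is at least as good as any alternative, so it is a dominant strategy.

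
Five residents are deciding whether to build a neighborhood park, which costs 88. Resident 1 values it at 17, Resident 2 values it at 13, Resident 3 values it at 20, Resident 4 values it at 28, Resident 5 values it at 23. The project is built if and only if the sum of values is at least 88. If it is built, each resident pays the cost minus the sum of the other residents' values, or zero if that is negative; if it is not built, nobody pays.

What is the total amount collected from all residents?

36

Total value 101 ≥ cost 88, so it is built.
Resident 1: others sum to 84; max(0, 88 - 84) = 4.
Resident 2: others sum to 88; max(0, 88 - 88) = 0.
Resident 3: others sum to 81; max(0, 88 - 81) = 7.
Resident 4: others sum to 73; max(0, 88 - 73) = 15.
Resident 5: others sum to 78; max(0, 88 - 78) = 10.
Total collected = 4 + 0 + 7 + 15 + 10 = 36.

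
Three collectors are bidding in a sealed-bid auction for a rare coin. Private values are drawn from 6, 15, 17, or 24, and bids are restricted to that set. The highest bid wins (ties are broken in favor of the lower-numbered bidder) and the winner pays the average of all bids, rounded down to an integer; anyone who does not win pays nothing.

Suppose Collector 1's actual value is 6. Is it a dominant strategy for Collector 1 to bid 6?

Check each profile of the others' bids and compare truth against every alternative bid.
Others bid (15, 15): truth gives 0, best alternative gives -9.
Others bid (6, 15): truth gives 0, best alternative gives -6.
Others bid (15, 6): truth gives 0, best alternative gives -6.
Others bid (6, 6): truth gives 0, best alternative gives -3.
Others bid (6, 17): truth gives 0, best alternative gives 0.
Others bid (6, 24): truth gives 0, best alternative gives 0.
(Remaining 10 profiles checked similarly; truth is weakly best in each.)
In every case the truthful bid is at least as good as any alternative, so it is a dominant strategy.

Yes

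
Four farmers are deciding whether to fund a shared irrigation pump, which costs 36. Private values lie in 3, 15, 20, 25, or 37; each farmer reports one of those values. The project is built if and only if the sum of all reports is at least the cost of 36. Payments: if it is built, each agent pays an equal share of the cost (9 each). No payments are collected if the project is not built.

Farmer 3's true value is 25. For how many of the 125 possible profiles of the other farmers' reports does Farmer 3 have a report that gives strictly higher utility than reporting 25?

Others report (3, 3, 3): truth gives 0; report 37 gives 16 > 0. Violating.
Others report (3, 3, 15): truth gives 16; no alternative beats it.
Others report (3, 3, 20): truth gives 16; no alternative beats it.
(Checking all 125 profiles: 1 has a profitable deviation, 124 do not.)

1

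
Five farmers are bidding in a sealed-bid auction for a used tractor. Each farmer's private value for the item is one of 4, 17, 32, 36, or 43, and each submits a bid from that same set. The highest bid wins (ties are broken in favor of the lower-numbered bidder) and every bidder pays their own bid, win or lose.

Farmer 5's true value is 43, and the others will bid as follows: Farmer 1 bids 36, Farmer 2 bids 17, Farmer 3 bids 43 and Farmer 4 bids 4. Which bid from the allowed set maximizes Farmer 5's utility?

Bid 4: loses but pays 4, utility -4.
Bid 17: loses but pays 17, utility -17.
Bid 32: loses but pays 32, utility -32.
Bid 36: loses but pays 36, utility -36.
Bid 43: loses but pays 43, utility -43.
The best choice is 4 with utility -4.

4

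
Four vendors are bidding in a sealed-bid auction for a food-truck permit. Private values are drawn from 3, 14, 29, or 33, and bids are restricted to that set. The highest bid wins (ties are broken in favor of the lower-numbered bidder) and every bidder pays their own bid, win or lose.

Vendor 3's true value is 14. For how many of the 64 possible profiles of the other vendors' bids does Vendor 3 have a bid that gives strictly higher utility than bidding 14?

62

Others bid (3, 3, 29): truth gives -14; bid 3 gives -3 > -14. Violating.
Others bid (3, 3, 33): truth gives -14; bid 3 gives -3 > -14. Violating.
Others bid (3, 14, 3): truth gives -14; bid 3 gives -3 > -14. Violating.
Others bid (3, 14, 14): truth gives -14; bid 3 gives -3 > -14. Violating.
Others bid (3, 3, 3): truth gives 0; no alternative beats it.
Others bid (3, 3, 14): truth gives 0; no alternative beats it.
(Checking all 64 profiles: 62 have a profitable deviation, 2 do not.)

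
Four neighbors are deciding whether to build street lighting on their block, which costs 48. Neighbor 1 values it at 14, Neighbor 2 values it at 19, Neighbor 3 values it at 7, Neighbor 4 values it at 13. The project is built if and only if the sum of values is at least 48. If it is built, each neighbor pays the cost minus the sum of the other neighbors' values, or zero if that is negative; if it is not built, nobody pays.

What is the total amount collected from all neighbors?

Total value 53 ≥ cost 48, so it is built.
Neighbor 1: others sum to 39; max(0, 48 - 39) = 9.
Neighbor 2: others sum to 34; max(0, 48 - 34) = 14.
Neighbor 3: others sum to 46; max(0, 48 - 46) = 2.
Neighbor 4: others sum to 40; max(0, 48 - 40) = 8.
Total collected = 9 + 14 + 2 + 8 = 33.

33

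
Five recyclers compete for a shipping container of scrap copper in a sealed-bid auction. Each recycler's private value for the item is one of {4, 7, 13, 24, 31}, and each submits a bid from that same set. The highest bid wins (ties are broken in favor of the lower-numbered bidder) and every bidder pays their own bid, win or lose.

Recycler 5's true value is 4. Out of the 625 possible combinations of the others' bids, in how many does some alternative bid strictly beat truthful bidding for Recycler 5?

Others bid (4, 4, 4, 4): truth gives -4; bid 7 gives -3 > -4. Violating.
Others bid (4, 4, 4, 7): truth gives -4; no alternative beats it.
Others bid (4, 4, 4, 13): truth gives -4; no alternative beats it.
(Checking all 625 profiles: 1 has a profitable deviation, 624 do not.)

1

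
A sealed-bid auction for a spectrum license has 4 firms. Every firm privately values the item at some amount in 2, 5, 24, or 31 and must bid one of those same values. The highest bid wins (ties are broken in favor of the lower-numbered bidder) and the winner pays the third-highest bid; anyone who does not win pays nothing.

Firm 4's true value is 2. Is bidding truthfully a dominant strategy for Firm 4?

Yes

Check each profile of the others' bids and compare truth against every alternative bid.
Others bid (2, 2, 2): truth gives 0, best alternative gives 0.
Others bid (2, 2, 5): truth gives 0, best alternative gives 0.
Others bid (2, 2, 24): truth gives 0, best alternative gives 0.
Others bid (2, 2, 31): truth gives 0, best alternative gives 0.
Others bid (2, 5, 2): truth gives 0, best alternative gives 0.
Others bid (2, 5, 5): truth gives 0, best alternative gives 0.
(Remaining 58 profiles checked similarly; truth is weakly best in each.)
In every case the truthful bid is at least as good as any alternative, so it is a dominant strategy.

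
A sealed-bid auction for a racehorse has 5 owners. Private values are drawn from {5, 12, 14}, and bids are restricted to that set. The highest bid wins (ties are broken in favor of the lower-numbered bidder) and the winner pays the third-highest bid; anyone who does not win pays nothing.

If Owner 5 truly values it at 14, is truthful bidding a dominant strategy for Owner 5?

Yes

Check each profile of the others' bids and compare truth against every alternative bid.
Others bid (5, 5, 5, 12): truth gives 9, best alternative gives 0.
Others bid (5, 5, 12, 5): truth gives 9, best alternative gives 0.
Others bid (5, 12, 5, 5): truth gives 9, best alternative gives 0.
Others bid (12, 5, 5, 5): truth gives 9, best alternative gives 0.
Others bid (5, 5, 12, 12): truth gives 2, best alternative gives 0.
Others bid (5, 12, 5, 12): truth gives 2, best alternative gives 0.
(Remaining 75 profiles checked similarly; truth is weakly best in each.)
In every case the truthful bid is at least as good as any alternative, so it is a dominant strategy.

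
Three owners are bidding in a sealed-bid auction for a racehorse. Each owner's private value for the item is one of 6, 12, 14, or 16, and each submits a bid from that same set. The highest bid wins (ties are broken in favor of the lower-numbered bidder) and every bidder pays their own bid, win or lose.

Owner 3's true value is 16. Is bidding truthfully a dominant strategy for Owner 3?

No

Consider the case where Owner 1 bids 6 and Owner 2 bids 6.
Truthful bid 16: wins, pays 16, utility 16 - 16 = 0.
Bid 12 instead: wins, pays 12, utility 16 - 12 = 4.
Since 4 > 0, bidding 12 is strictly better here, so truthful bidding is not dominant.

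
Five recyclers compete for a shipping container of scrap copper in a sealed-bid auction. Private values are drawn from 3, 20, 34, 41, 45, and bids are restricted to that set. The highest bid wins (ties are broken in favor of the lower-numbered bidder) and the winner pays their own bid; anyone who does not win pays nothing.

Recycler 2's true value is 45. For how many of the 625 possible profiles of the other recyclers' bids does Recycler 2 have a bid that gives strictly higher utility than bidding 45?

Others bid (3, 3, 3, 3): truth gives 0; bid 20 gives 25 > 0. Violating.
Others bid (3, 3, 3, 20): truth gives 0; bid 20 gives 25 > 0. Violating.
Others bid (3, 3, 3, 34): truth gives 0; bid 34 gives 11 > 0. Violating.
Others bid (3, 3, 3, 41): truth gives 0; bid 41 gives 4 > 0. Violating.
Others bid (3, 3, 3, 45): truth gives 0; no alternative beats it.
Others bid (3, 3, 20, 45): truth gives 0; no alternative beats it.
(Checking all 625 profiles: 192 have a profitable deviation, 433 do not.)

192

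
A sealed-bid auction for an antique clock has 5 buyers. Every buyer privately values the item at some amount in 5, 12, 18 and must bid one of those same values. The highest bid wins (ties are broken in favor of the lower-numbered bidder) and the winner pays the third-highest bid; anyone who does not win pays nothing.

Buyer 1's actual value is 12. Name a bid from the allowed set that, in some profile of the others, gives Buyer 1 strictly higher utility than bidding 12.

18

Suppose Buyer 2 bids 5, Buyer 3 bids 5, Buyer 4 bids 5 and Buyer 5 bids 18.
Bid 12: loses, pays 0, utility 0.
Bid 18: wins, pays 5, utility 12 - 5 = 7.
So bidding 18 beats truth here (7 > 0).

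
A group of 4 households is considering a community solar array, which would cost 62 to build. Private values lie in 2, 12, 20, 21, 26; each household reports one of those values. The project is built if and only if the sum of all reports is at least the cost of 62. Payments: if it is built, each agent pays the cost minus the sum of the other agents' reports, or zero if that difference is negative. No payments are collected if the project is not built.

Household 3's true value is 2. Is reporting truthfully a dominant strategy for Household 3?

Check each profile of the others' reports and compare truth against every alternative report.
Others report (12, 12, 26): truth gives 0, best alternative gives -10.
Others report (12, 26, 12): truth gives 0, best alternative gives -10.
Others report (26, 12, 12): truth gives 0, best alternative gives -10.
Others report (12, 20, 20): truth gives 0, best alternative gives -8.
Others report (20, 12, 20): truth gives 0, best alternative gives -8.
Others report (20, 20, 12): truth gives 0, best alternative gives -8.
(Remaining 119 profiles checked similarly; truth is weakly best in each.)
In every case the truthful report is at least as good as any alternative, so it is a dominant strategy.

Yes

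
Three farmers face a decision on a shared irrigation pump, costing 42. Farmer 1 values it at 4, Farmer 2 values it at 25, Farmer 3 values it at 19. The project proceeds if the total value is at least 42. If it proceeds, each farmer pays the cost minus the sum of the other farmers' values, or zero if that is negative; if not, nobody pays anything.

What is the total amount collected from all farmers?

32

Total value 48 ≥ cost 42, so it is built.
Farmer 1: others sum to 44; max(0, 42 - 44) = 0.
Farmer 2: others sum to 23; max(0, 42 - 23) = 19.
Farmer 3: others sum to 29; max(0, 42 - 29) = 13.
Total collected = 0 + 19 + 13 = 32.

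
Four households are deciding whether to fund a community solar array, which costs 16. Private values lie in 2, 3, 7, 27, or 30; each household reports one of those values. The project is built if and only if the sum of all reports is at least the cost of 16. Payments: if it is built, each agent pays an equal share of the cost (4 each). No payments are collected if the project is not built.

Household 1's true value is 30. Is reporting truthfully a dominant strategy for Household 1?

Check each profile of the others' reports and compare truth against every alternative report.
Others report (2, 2, 2): truth gives 26, best alternative gives 26.
Others report (2, 2, 3): truth gives 26, best alternative gives 26.
Others report (2, 2, 7): truth gives 26, best alternative gives 26.
Others report (2, 2, 27): truth gives 26, best alternative gives 26.
Others report (2, 2, 30): truth gives 26, best alternative gives 26.
Others report (2, 3, 2): truth gives 26, best alternative gives 26.
(Remaining 119 profiles checked similarly; truth is weakly best in each.)
In every case the truthful report is at least as good as any alternative, so it is a dominant strategy.

Yes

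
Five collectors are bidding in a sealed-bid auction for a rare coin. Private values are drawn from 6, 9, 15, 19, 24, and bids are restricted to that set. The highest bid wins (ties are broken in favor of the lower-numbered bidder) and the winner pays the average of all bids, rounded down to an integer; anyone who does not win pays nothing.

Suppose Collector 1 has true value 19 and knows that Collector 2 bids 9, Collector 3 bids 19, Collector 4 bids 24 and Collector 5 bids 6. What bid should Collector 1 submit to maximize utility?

24

Bid 6: loses, pays 0, utility 0.
Bid 9: loses, pays 0, utility 0.
Bid 15: loses, pays 0, utility 0.
Bid 19: loses, pays 0, utility 0.
Bid 24: wins, pays 16, utility 19 - 16 = 3.
The best choice is 24 with utility 3.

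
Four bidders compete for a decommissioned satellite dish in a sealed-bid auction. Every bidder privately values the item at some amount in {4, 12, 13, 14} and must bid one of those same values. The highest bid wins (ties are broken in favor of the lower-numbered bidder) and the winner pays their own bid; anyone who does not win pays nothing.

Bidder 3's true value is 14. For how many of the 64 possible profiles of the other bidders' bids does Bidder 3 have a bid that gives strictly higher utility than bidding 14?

12

Others bid (4, 4, 4): truth gives 0; bid 12 gives 2 > 0. Violating.
Others bid (4, 4, 12): truth gives 0; bid 12 gives 2 > 0. Violating.
Others bid (4, 4, 13): truth gives 0; bid 13 gives 1 > 0. Violating.
Others bid (4, 12, 4): truth gives 0; bid 13 gives 1 > 0. Violating.
Others bid (4, 4, 14): truth gives 0; no alternative beats it.
Others bid (4, 12, 14): truth gives 0; no alternative beats it.
(Checking all 64 profiles: 12 have a profitable deviation, 52 do not.)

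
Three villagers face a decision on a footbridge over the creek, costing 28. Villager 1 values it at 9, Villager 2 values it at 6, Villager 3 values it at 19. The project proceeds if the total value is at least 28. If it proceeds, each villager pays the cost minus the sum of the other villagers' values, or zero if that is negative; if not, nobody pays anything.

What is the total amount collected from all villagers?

Total value 34 ≥ cost 28, so it is built.
Villager 1: others sum to 25; max(0, 28 - 25) = 3.
Villager 2: others sum to 28; max(0, 28 - 28) = 0.
Villager 3: others sum to 15; max(0, 28 - 15) = 13.
Total collected = 3 + 0 + 13 = 16.

16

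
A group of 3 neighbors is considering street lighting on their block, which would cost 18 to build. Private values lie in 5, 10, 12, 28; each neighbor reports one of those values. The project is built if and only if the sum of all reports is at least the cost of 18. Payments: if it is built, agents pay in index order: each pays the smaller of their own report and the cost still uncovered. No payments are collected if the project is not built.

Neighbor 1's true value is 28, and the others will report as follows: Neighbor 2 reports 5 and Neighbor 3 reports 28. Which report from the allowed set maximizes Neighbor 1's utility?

5

Report 5: project built, pays 5, utility 28 - 5 = 23.
Report 10: project built, pays 10, utility 28 - 10 = 18.
Report 12: project built, pays 12, utility 28 - 12 = 16.
Report 28: project built, pays 18, utility 28 - 18 = 10.
The best choice is 5 with utility 23.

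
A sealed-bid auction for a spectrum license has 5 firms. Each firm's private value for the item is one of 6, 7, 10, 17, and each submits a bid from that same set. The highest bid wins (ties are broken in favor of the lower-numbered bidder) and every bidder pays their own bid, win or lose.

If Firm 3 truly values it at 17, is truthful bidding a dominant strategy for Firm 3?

No

Consider the case where Firm 1 bids 6, Firm 2 bids 6, Firm 4 bids 6 and Firm 5 bids 6.
Truthful bid 17: wins, pays 17, utility 17 - 17 = 0.
Bid 7 instead: wins, pays 7, utility 17 - 7 = 10.
Since 10 > 0, bidding 7 is strictly better here, so truthful bidding is not dominant.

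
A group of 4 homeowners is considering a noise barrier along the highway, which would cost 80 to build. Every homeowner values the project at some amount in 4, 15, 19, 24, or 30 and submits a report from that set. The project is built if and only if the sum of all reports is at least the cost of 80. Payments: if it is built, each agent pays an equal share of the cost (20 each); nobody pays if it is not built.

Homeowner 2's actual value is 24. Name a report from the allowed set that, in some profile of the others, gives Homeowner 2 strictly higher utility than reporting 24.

30

Suppose Homeowner 1 reports 4, Homeowner 3 reports 19 and Homeowner 4 reports 30.
Report 24: project not built, utility 0.
Report 30: project built, pays 20, utility 24 - 20 = 4.
So reporting 30 beats truth here (4 > 0).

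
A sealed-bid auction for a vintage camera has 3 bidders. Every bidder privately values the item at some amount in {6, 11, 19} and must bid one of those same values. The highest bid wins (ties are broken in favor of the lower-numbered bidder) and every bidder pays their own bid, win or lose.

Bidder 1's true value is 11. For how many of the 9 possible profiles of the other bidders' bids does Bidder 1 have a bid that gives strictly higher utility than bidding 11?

6

Others bid (6, 6): truth gives 0; bid 6 gives 5 > 0. Violating.
Others bid (6, 19): truth gives -11; bid 6 gives -6 > -11. Violating.
Others bid (11, 19): truth gives -11; bid 6 gives -6 > -11. Violating.
Others bid (19, 6): truth gives -11; bid 6 gives -6 > -11. Violating.
Others bid (6, 11): truth gives 0; no alternative beats it.
Others bid (11, 6): truth gives 0; no alternative beats it.
(Checking all 9 profiles: 6 have a profitable deviation, 3 do not.)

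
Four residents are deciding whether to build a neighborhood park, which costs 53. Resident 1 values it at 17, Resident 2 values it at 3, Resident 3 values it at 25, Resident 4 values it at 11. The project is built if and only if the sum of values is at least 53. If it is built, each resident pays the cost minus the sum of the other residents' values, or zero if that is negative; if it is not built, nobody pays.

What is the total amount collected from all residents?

Total value 56 ≥ cost 53, so it is built.
Resident 1: others sum to 39; max(0, 53 - 39) = 14.
Resident 2: others sum to 53; max(0, 53 - 53) = 0.
Resident 3: others sum to 31; max(0, 53 - 31) = 22.
Resident 4: others sum to 45; max(0, 53 - 45) = 8.
Total collected = 14 + 0 + 22 + 8 = 44.

44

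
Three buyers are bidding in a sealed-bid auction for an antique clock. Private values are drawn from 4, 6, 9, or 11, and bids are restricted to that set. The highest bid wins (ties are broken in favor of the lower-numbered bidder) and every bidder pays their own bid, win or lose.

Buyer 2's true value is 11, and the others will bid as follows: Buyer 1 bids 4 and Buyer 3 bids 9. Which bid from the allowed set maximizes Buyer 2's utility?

9

Bid 4: loses but pays 4, utility -4.
Bid 6: loses but pays 6, utility -6.
Bid 9: wins, pays 9, utility 11 - 9 = 2.
Bid 11: wins, pays 11, utility 11 - 11 = 0.
The best choice is 9 with utility 2.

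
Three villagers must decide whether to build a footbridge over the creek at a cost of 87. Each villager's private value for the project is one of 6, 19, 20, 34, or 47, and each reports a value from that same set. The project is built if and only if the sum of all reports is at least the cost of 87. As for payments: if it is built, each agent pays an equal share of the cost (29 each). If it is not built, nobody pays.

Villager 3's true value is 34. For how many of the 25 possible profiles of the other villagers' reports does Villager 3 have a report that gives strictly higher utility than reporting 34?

Others report (6, 34): truth gives 0; report 47 gives 5 > 0. Violating.
Others report (20, 20): truth gives 0; report 47 gives 5 > 0. Violating.
Others report (34, 6): truth gives 0; report 47 gives 5 > 0. Violating.
Others report (6, 6): truth gives 0; no alternative beats it.
Others report (6, 19): truth gives 0; no alternative beats it.
(Checking all 25 profiles: 3 have a profitable deviation, 22 do not.)

3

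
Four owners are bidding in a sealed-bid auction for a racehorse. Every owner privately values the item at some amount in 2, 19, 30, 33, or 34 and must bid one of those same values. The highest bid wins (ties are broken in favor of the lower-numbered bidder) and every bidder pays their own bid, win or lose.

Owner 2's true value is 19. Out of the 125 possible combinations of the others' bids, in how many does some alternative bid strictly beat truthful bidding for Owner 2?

Others bid (2, 2, 30): truth gives -19; bid 2 gives -2 > -19. Violating.
Others bid (2, 2, 33): truth gives -19; bid 2 gives -2 > -19. Violating.
Others bid (2, 2, 34): truth gives -19; bid 2 gives -2 > -19. Violating.
Others bid (2, 19, 30): truth gives -19; bid 2 gives -2 > -19. Violating.
Others bid (2, 2, 2): truth gives 0; no alternative beats it.
Others bid (2, 2, 19): truth gives 0; no alternative beats it.
(Checking all 125 profiles: 121 have a profitable deviation, 4 do not.)

121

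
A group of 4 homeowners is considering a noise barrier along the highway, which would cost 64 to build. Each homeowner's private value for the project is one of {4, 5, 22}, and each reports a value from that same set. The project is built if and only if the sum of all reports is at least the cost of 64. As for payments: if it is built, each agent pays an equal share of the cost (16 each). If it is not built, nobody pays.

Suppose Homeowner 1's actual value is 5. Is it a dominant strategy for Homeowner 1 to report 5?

Yes

Check each profile of the others' reports and compare truth against every alternative report.
Others report (22, 22, 22): truth gives -11, best alternative gives -11.
Others report (4, 4, 4): truth gives 0, best alternative gives 0.
Others report (4, 4, 5): truth gives 0, best alternative gives 0.
Others report (4, 4, 22): truth gives 0, best alternative gives 0.
Others report (4, 5, 4): truth gives 0, best alternative gives 0.
Others report (4, 5, 5): truth gives 0, best alternative gives 0.
(Remaining 21 profiles checked similarly; truth is weakly best in each.)
In every case the truthful report is at least as good as any alternative, so it is a dominant strategy.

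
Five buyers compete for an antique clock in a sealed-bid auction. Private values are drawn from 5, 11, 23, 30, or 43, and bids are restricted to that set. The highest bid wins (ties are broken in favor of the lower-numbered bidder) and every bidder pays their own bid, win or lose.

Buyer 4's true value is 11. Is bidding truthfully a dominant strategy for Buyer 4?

Consider the case where Buyer 1 bids 5, Buyer 2 bids 5, Buyer 3 bids 5 and Buyer 5 bids 23.
Truthful bid 11: loses but pays 11, utility -11.
Bid 5 instead: loses but pays 5, utility -5.
Since -5 > -11, bidding 5 is strictly better here, so truthful bidding is not dominant.

No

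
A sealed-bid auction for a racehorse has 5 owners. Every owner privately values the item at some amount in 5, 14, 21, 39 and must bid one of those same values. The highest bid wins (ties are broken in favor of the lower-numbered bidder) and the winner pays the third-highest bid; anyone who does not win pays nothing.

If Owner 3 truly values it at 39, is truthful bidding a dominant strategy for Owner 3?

Check each profile of the others' bids and compare truth against every alternative bid.
Others bid (5, 5, 5, 39): truth gives 34, best alternative gives 0.
Others bid (5, 5, 39, 5): truth gives 34, best alternative gives 0.
Others bid (5, 21, 5, 5): truth gives 34, best alternative gives 0.
Others bid (21, 5, 5, 5): truth gives 34, best alternative gives 0.
Others bid (5, 5, 14, 39): truth gives 25, best alternative gives 0.
Others bid (5, 5, 39, 14): truth gives 25, best alternative gives 0.
(Remaining 250 profiles checked similarly; truth is weakly best in each.)
In every case the truthful bid is at least as good as any alternative, so it is a dominant strategy.

Yes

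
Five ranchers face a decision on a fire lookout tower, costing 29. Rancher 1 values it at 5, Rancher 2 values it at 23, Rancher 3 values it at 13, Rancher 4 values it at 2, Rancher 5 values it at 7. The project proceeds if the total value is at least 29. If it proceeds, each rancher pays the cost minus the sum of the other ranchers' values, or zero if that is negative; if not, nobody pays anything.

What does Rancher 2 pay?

2

Total value 50 ≥ cost 29, so the project is built.
The other ranchers' values sum to 27.
Cost minus that sum is 29 - 27 = 2.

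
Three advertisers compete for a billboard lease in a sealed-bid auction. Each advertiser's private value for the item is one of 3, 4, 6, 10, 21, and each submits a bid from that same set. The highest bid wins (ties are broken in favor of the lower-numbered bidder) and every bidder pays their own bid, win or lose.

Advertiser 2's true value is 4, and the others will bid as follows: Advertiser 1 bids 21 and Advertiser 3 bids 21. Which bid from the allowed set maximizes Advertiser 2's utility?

Bid 3: loses but pays 3, utility -3.
Bid 4: loses but pays 4, utility -4.
Bid 6: loses but pays 6, utility -6.
Bid 10: loses but pays 10, utility -10.
Bid 21: loses but pays 21, utility -21.
The best choice is 3 with utility -3.

3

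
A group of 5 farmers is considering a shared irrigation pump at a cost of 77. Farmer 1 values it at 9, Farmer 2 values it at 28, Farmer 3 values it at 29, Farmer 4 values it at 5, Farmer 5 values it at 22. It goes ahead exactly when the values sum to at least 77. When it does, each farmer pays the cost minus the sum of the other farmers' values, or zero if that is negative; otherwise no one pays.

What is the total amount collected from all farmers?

Total value 93 ≥ cost 77, so it is built.
Farmer 1: others sum to 84; max(0, 77 - 84) = 0.
Farmer 2: others sum to 65; max(0, 77 - 65) = 12.
Farmer 3: others sum to 64; max(0, 77 - 64) = 13.
Farmer 4: others sum to 88; max(0, 77 - 88) = 0.
Farmer 5: others sum to 71; max(0, 77 - 71) = 6.
Total collected = 0 + 12 + 13 + 0 + 6 = 31.

31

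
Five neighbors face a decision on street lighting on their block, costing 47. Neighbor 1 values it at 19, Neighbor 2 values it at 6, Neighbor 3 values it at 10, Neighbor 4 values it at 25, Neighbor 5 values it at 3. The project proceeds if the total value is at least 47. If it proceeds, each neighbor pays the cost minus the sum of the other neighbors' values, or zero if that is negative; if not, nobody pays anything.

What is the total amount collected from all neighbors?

Total value 63 ≥ cost 47, so it is built.
Neighbor 1: others sum to 44; max(0, 47 - 44) = 3.
Neighbor 2: others sum to 57; max(0, 47 - 57) = 0.
Neighbor 3: others sum to 53; max(0, 47 - 53) = 0.
Neighbor 4: others sum to 38; max(0, 47 - 38) = 9.
Neighbor 5: others sum to 60; max(0, 47 - 60) = 0.
Total collected = 3 + 0 + 0 + 9 + 0 = 12.

12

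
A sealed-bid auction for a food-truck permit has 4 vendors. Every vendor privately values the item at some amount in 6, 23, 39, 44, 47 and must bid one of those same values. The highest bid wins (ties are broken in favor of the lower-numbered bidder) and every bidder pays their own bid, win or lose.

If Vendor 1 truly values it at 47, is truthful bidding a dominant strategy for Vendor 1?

Consider the case where Vendor 2 bids 6, Vendor 3 bids 6 and Vendor 4 bids 6.
Truthful bid 47: wins, pays 47, utility 47 - 47 = 0.
Bid 6 instead: wins, pays 6, utility 47 - 6 = 41.
Since 41 > 0, bidding 6 is strictly better here, so truthful bidding is not dominant.

No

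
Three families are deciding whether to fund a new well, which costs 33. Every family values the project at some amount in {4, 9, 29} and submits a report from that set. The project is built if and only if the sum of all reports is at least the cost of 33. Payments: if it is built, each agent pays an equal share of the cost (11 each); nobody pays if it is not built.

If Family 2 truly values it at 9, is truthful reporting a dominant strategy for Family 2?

Check each profile of the others' reports and compare truth against every alternative report.
Others report (4, 29): truth gives -2, best alternative gives -2.
Others report (9, 29): truth gives -2, best alternative gives -2.
Others report (29, 4): truth gives -2, best alternative gives -2.
Others report (29, 9): truth gives -2, best alternative gives -2.
Others report (29, 29): truth gives -2, best alternative gives -2.
Others report (4, 4): truth gives 0, best alternative gives 0.
(Remaining 3 profiles checked similarly; truth is weakly best in each.)
In every case the truthful report is at least as good as any alternative, so it is a dominant strategy.

Yes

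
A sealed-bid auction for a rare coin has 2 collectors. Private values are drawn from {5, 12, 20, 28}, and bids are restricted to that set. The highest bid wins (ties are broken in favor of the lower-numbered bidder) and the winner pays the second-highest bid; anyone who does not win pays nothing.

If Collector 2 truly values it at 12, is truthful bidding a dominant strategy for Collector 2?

Check each profile of the others' bids and compare truth against every alternative bid.
Others bid (5): truth gives 7, best alternative gives 7.
Others bid (12): truth gives 0, best alternative gives 0.
Others bid (20): truth gives 0, best alternative gives 0.
Others bid (28): truth gives 0, best alternative gives 0.
In every case the truthful bid is at least as good as any alternative, so it is a dominant strategy.

Yes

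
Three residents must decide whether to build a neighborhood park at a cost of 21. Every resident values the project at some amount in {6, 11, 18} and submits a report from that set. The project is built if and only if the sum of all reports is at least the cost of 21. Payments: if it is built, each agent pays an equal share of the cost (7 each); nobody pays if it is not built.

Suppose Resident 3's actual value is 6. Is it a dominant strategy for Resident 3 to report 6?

Yes

Check each profile of the others' reports and compare truth against every alternative report.
Others report (6, 6): truth gives 0, best alternative gives -1.
Others report (6, 11): truth gives -1, best alternative gives -1.
Others report (6, 18): truth gives -1, best alternative gives -1.
Others report (11, 6): truth gives -1, best alternative gives -1.
Others report (11, 11): truth gives -1, best alternative gives -1.
Others report (11, 18): truth gives -1, best alternative gives -1.
(Remaining 3 profiles checked similarly; truth is weakly best in each.)
In every case the truthful report is at least as good as any alternative, so it is a dominant strategy.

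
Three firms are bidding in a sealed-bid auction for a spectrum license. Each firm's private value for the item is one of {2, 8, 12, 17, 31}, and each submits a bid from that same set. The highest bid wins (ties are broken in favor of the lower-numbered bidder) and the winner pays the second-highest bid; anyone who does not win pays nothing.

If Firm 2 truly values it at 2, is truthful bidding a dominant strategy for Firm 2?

Yes

Check each profile of the others' bids and compare truth against every alternative bid.
Others bid (2, 8): truth gives 0, best alternative gives -6.
Others bid (2, 2): truth gives 0, best alternative gives 0.
Others bid (2, 12): truth gives 0, best alternative gives 0.
Others bid (2, 17): truth gives 0, best alternative gives 0.
Others bid (2, 31): truth gives 0, best alternative gives 0.
Others bid (8, 2): truth gives 0, best alternative gives 0.
(Remaining 19 profiles checked similarly; truth is weakly best in each.)
In every case the truthful bid is at least as good as any alternative, so it is a dominant strategy.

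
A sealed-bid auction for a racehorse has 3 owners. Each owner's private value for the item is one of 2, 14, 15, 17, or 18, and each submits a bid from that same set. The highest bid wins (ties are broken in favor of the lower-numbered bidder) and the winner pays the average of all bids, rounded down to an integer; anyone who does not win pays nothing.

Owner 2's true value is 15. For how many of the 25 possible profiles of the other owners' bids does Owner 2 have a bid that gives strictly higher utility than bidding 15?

4

Others bid (2, 17): truth gives 0; bid 17 gives 3 > 0. Violating.
Others bid (2, 18): truth gives 0; bid 18 gives 3 > 0. Violating.
Others bid (15, 2): truth gives 0; bid 17 gives 4 > 0. Violating.
Others bid (17, 2): truth gives 0; bid 18 gives 3 > 0. Violating.
Others bid (2, 2): truth gives 9; no alternative beats it.
Others bid (2, 14): truth gives 5; no alternative beats it.
(Checking all 25 profiles: 4 have a profitable deviation, 21 do not.)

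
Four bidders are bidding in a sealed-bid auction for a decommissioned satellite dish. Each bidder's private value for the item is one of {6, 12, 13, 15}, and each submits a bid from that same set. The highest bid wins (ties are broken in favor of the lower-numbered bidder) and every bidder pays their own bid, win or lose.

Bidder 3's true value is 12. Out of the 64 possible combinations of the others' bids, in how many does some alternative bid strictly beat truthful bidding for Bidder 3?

62

Others bid (6, 6, 13): truth gives -12; bid 13 gives -1 > -12. Violating.
Others bid (6, 6, 15): truth gives -12; bid 15 gives -3 > -12. Violating.
Others bid (6, 12, 6): truth gives -12; bid 13 gives -1 > -12. Violating.
Others bid (6, 12, 12): truth gives -12; bid 13 gives -1 > -12. Violating.
Others bid (6, 6, 6): truth gives 0; no alternative beats it.
Others bid (6, 6, 12): truth gives 0; no alternative beats it.
(Checking all 64 profiles: 62 have a profitable deviation, 2 do not.)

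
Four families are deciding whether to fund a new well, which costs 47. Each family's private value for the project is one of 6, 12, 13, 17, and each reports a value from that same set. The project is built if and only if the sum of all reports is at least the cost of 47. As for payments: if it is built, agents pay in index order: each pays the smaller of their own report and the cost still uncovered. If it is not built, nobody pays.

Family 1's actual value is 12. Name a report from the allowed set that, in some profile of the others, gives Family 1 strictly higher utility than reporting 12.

Suppose Family 2 reports 12, Family 3 reports 12 and Family 4 reports 17.
Report 12: project built, pays 12, utility 12 - 12 = 0.
Report 6: project built, pays 6, utility 12 - 6 = 6.
So reporting 6 beats truth here (6 > 0).

6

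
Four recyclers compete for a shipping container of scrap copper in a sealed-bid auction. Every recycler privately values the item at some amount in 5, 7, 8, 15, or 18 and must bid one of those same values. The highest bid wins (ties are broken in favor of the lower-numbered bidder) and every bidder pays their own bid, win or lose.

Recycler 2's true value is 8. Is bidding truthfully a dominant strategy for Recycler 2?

Consider the case where Recycler 1 bids 5, Recycler 3 bids 5 and Recycler 4 bids 5.
Truthful bid 8: wins, pays 8, utility 8 - 8 = 0.
Bid 7 instead: wins, pays 7, utility 8 - 7 = 1.
Since 1 > 0, bidding 7 is strictly better here, so truthful bidding is not dominant.

No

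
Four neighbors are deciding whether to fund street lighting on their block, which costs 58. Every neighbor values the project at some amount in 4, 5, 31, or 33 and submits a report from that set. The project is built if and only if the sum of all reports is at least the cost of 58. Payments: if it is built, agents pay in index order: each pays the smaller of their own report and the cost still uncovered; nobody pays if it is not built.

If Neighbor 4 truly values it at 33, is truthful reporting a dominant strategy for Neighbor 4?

Check each profile of the others' reports and compare truth against every alternative report.
Others report (4, 31, 31): truth gives 33, best alternative gives 33.
Others report (4, 31, 33): truth gives 33, best alternative gives 33.
Others report (4, 33, 31): truth gives 33, best alternative gives 33.
Others report (4, 33, 33): truth gives 33, best alternative gives 33.
Others report (5, 31, 31): truth gives 33, best alternative gives 33.
Others report (5, 31, 33): truth gives 33, best alternative gives 33.
(Remaining 58 profiles checked similarly; truth is weakly best in each.)
In every case the truthful report is at least as good as any alternative, so it is a dominant strategy.

Yes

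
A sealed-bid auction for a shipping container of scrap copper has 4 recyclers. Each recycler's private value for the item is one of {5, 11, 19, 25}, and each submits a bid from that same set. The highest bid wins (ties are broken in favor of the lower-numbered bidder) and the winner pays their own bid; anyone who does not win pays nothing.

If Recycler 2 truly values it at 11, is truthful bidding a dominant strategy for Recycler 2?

Check each profile of the others' bids and compare truth against every alternative bid.
Others bid (5, 5, 5): truth gives 0, best alternative gives 0.
Others bid (5, 5, 11): truth gives 0, best alternative gives 0.
Others bid (5, 5, 19): truth gives 0, best alternative gives 0.
Others bid (5, 5, 25): truth gives 0, best alternative gives 0.
Others bid (5, 11, 5): truth gives 0, best alternative gives 0.
Others bid (5, 11, 11): truth gives 0, best alternative gives 0.
(Remaining 58 profiles checked similarly; truth is weakly best in each.)
In every case the truthful bid is at least as good as any alternative, so it is a dominant strategy.

Yes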